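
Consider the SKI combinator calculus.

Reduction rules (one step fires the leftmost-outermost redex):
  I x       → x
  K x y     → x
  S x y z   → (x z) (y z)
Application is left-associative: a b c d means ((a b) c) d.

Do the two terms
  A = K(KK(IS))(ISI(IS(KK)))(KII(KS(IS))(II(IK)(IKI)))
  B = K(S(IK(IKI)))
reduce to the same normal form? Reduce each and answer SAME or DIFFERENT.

Term A:
  start: K(KK(IS))(ISI(IS(KK)))(KII(KS(IS))(II(IK)(IKI)))
  →1  KK(IS)(KII(KS(IS))(II(IK)(IKI)))
  →2  K(KII(KS(IS))(II(IK)(IKI)))
  →3  K(I(KS(IS))(II(IK)(IKI)))
  →4  K(KS(IS)(II(IK)(IKI)))
  →5  K(S(II(IK)(IKI)))
  →6  K(S(I(IK)(IKI)))
  →7  K(S(IK(IKI)))
  →8  K(S(K(IKI)))
  →9  K(S(K(KI)))

Term B:
  start: K(S(IK(IKI)))
  →1  K(S(K(IKI)))
  →2  K(S(K(KI)))

Answer: SAME — A ⇓ K(S(K(KI))), B ⇓ K(S(K(KI)))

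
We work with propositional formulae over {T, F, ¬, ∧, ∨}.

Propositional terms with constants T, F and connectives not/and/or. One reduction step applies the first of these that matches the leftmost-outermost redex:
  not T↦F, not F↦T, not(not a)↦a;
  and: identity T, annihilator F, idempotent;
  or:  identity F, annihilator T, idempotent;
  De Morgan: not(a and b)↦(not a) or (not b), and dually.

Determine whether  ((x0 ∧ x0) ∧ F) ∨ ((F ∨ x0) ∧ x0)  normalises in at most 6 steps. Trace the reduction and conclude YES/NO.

  start: ((x0 ∧ x0) ∧ F) ∨ ((F ∨ x0) ∧ x0)
  step 1: F ∨ ((F ∨ x0) ∧ x0)
  step 2: (F ∨ x0) ∧ x0
  step 3: x0 ∧ x0
  step 4: x0

Answer: YES — reaches normal form x0 in 4 ≤ 6 steps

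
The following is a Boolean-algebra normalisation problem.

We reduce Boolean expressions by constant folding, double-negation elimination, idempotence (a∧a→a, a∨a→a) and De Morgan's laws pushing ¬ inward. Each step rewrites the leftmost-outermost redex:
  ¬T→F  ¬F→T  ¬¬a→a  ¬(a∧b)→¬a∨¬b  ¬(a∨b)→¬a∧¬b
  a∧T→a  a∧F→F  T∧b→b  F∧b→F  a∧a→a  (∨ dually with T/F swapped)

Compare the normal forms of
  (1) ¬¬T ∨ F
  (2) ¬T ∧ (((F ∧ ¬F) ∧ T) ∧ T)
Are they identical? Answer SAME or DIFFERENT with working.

Answer: DIFFERENT — A ⇓ T, B ⇓ F

Derivation:
Term A:
  start: ¬¬T ∨ F
  [1] ¬¬T
  [2] T

Term B:
  start: ¬T ∧ (((F ∧ ¬F) ∧ T) ∧ T)
  [1] F ∧ (((F ∧ ¬F) ∧ T) ∧ T)
  [2] F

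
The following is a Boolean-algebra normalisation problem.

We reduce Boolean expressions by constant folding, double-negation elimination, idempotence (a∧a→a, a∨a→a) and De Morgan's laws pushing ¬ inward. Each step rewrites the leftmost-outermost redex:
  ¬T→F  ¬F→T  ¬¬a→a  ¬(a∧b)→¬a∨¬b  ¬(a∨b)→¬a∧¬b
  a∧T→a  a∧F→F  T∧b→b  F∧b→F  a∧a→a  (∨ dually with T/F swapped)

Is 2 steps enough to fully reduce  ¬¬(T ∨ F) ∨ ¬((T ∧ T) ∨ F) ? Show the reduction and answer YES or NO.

  start: ¬¬(T ∨ F) ∨ ¬((T ∧ T) ∨ F)
  [1] (T ∨ F) ∨ ¬((T ∧ T) ∨ F)
  [2] T ∨ ¬((T ∧ T) ∨ F)

Answer: NO — after 2 steps the term is T ∨ ¬((T ∧ T) ∨ F), not yet normal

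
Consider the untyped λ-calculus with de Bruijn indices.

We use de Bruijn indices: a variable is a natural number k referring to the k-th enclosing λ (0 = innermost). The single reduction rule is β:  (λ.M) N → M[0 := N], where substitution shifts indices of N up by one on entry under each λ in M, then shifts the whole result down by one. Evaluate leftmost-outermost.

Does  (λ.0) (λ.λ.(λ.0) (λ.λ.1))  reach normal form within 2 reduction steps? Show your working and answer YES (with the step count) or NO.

  start: (λ.0) (λ.λ.(λ.0) (λ.λ.1))
  step 1: λ.λ.(λ.0) (λ.λ.1)
  step 2: λ.λ.λ.λ.1

Answer: YES — reaches normal form λ.λ.λ.λ.1 in 2 ≤ 2 steps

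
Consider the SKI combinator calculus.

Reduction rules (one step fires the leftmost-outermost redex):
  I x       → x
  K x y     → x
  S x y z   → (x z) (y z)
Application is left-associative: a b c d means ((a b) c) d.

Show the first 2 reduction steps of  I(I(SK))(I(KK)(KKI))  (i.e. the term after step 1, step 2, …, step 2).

Answer: after 2 steps: SK(I(KK)(KKI))

Derivation:
  start: I(I(SK))(I(KK)(KKI))
  step 1: I(SK)(I(KK)(KKI))
  step 2: SK(I(KK)(KKI))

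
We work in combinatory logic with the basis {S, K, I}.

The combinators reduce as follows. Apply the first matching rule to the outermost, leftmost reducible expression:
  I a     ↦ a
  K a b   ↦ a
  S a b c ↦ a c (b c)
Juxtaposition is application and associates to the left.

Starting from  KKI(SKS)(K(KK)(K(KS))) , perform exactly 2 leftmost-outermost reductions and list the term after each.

Answer: after 2 steps: SKS

Derivation:
  start: KKI(SKS)(K(KK)(K(KS)))
  [1] K(SKS)(K(KK)(K(KS)))
  [2] SKS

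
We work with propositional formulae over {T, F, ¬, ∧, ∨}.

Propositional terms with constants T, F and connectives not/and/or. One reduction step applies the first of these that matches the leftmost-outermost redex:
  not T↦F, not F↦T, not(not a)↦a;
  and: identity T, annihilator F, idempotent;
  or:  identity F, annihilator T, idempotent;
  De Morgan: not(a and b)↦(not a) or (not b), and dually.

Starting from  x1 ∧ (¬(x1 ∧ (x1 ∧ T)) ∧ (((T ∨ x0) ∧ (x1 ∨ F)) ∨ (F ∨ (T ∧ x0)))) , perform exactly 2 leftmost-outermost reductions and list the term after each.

  start: x1 ∧ (¬(x1 ∧ (x1 ∧ T)) ∧ (((T ∨ x0) ∧ (x1 ∨ F)) ∨ (F ∨ (T ∧ x0))))
  step 1: x1 ∧ ((¬x1 ∨ ¬(x1 ∧ T)) ∧ (((T ∨ x0) ∧ (x1 ∨ F)) ∨ (F ∨ (T ∧ x0))))
  step 2: x1 ∧ ((¬x1 ∨ (¬x1 ∨ ¬T)) ∧ (((T ∨ x0) ∧ (x1 ∨ F)) ∨ (F ∨ (T ∧ x0))))

Answer: after 2 steps: x1 ∧ ((¬x1 ∨ (¬x1 ∨ ¬T)) ∧ (((T ∨ x0) ∧ (x1 ∨ F)) ∨ (F ∨ (T ∧ x0))))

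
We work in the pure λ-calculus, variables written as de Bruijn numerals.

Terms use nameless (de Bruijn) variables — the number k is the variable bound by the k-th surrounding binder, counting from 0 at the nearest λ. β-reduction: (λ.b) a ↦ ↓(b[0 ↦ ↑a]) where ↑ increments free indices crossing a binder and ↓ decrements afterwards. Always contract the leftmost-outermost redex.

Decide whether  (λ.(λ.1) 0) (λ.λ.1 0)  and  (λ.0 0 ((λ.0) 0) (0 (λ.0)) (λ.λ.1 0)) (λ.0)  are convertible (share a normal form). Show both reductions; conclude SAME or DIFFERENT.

Term A:
  start: (λ.(λ.1) 0) (λ.λ.1 0)
  step 1: (λ.λ.λ.1 0) (λ.λ.1 0)
  step 2: λ.λ.1 0

Term B:
  start: (λ.0 0 ((λ.0) 0) (0 (λ.0)) (λ.λ.1 0)) (λ.0)
  step 1: (λ.0) (λ.0) ((λ.0) (λ.0)) ((λ.0) (λ.0)) (λ.λ.1 0)
  step 2: (λ.0) ((λ.0) (λ.0)) ((λ.0) (λ.0)) (λ.λ.1 0)
  step 3: (λ.0) (λ.0) ((λ.0) (λ.0)) (λ.λ.1 0)
  step 4: (λ.0) ((λ.0) (λ.0)) (λ.λ.1 0)
  step 5: (λ.0) (λ.0) (λ.λ.1 0)
  step 6: (λ.0) (λ.λ.1 0)
  step 7: λ.λ.1 0

Answer: SAME — A ⇓ λ.λ.1 0, B ⇓ λ.λ.1 0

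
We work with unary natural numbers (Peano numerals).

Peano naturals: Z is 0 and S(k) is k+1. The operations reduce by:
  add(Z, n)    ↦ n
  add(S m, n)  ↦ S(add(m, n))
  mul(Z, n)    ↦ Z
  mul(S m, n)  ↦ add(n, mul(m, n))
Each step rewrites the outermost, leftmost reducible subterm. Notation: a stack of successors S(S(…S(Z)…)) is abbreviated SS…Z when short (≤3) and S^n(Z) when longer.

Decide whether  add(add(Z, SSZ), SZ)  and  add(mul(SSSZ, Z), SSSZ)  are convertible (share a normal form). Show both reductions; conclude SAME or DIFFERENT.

Answer: SAME — A ⇓ SSSZ, B ⇓ SSSZ

Derivation:
Term A:
  start: add(add(Z, SSZ), SZ)
  step 1: add(SSZ, SZ)
  step 2: S(add(SZ, SZ))
  step 3: S(S(add(Z, SZ)))
  step 4: SSSZ

Term B:
  start: add(mul(SSSZ, Z), SSSZ)
  step 1: add(add(Z, mul(SSZ, Z)), SSSZ)
  step 2: add(mul(SSZ, Z), SSSZ)
  step 3: add(add(Z, mul(SZ, Z)), SSSZ)
  step 4: add(mul(SZ, Z), SSSZ)
  step 5: add(add(Z, mul(Z, Z)), SSSZ)
  step 6: add(mul(Z, Z), SSSZ)
  step 7: add(Z, SSSZ)
  step 8: SSSZ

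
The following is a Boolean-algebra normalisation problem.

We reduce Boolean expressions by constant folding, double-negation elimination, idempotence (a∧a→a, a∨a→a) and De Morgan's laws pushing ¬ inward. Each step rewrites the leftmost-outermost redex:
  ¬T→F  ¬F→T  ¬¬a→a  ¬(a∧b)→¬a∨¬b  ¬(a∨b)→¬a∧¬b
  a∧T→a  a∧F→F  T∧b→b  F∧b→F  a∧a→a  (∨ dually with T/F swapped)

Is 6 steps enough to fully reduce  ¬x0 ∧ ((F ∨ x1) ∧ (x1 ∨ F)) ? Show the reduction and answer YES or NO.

Answer: YES — reaches normal form ¬x0 ∧ x1 in 3 ≤ 6 steps

Reduction:
  start: ¬x0 ∧ ((F ∨ x1) ∧ (x1 ∨ F))
  step 1: ¬x0 ∧ (x1 ∧ (x1 ∨ F))
  step 2: ¬x0 ∧ (x1 ∧ x1)
  step 3: ¬x0 ∧ x1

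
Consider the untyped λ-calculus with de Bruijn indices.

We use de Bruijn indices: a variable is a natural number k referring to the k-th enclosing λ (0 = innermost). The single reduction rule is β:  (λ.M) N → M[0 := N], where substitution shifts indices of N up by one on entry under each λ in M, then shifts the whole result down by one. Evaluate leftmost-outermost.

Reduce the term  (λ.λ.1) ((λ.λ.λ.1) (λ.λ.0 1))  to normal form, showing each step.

Answer: normal form = λ.λ.λ.1  (in 2 steps)

Derivation:
  start: (λ.λ.1) ((λ.λ.λ.1) (λ.λ.0 1))
  [1] λ.(λ.λ.λ.1) (λ.λ.0 1)
  [2] λ.λ.λ.1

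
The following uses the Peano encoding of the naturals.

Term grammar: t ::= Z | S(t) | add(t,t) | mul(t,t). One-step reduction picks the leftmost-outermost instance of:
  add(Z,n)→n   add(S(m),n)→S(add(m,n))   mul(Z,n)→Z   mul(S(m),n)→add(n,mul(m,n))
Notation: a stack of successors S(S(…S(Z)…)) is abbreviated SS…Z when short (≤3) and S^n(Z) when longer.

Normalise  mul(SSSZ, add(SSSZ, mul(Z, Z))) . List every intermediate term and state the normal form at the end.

  start: mul(SSSZ, add(SSSZ, mul(Z, Z)))
  →1  add(add(SSSZ, mul(Z, Z)), mul(SSZ, add(SSSZ, mul(Z, Z))))
  →2  add(S(add(SSZ, mul(Z, Z))), mul(SSZ, add(SSSZ, mul(Z, Z))))
  →3  S(add(add(SSZ, mul(Z, Z)), mul(SSZ, add(SSSZ, mul(Z, Z)))))
  →4  S(add(S(add(SZ, mul(Z, Z))), mul(SSZ, add(SSSZ, mul(Z, Z)))))
  →5  S(S(add(add(SZ, mul(Z, Z)), mul(SSZ, add(SSSZ, mul(Z, Z))))))
  →6  S(S(add(S(add(Z, mul(Z, Z))), mul(SSZ, add(SSSZ, mul(Z, Z))))))
  →7  S(S(S(add(add(Z, mul(Z, Z)), mul(SSZ, add(SSSZ, mul(Z, Z)))))))
  →8  S(S(S(add(mul(Z, Z), mul(SSZ, add(SSSZ, mul(Z, Z)))))))
  →9  S(S(S(add(Z, mul(SSZ, add(SSSZ, mul(Z, Z)))))))
  →10  S(S(S(mul(SSZ, add(SSSZ, mul(Z, Z))))))
  →11  S(S(S(add(add(SSSZ, mul(Z, Z)), mul(SZ, add(SSSZ, mul(Z, Z)))))))
  →12  S(S(S(add(S(add(SSZ, mul(Z, Z))), mul(SZ, add(SSSZ, mul(Z, Z)))))))
  →13  S(S(S(S(add(add(SSZ, mul(Z, Z)), mul(SZ, add(SSSZ, mul(Z, Z))))))))
  →14  S(S(S(S(add(S(add(SZ, mul(Z, Z))), mul(SZ, add(SSSZ, mul(Z, Z))))))))
  →15  S(S(S(S(S(add(add(SZ, mul(Z, Z)), mul(SZ, add(SSSZ, mul(Z, Z)))))))))
  →16  S(S(S(S(S(add(S(add(Z, mul(Z, Z))), mul(SZ, add(SSSZ, mul(Z, Z)))))))))
  →17  S(S(S(S(S(S(add(add(Z, mul(Z, Z)), mul(SZ, add(SSSZ, mul(Z, Z))))))))))
  →18  S(S(S(S(S(S(add(mul(Z, Z), mul(SZ, add(SSSZ, mul(Z, Z))))))))))
  →19  S(S(S(S(S(S(add(Z, mul(SZ, add(SSSZ, mul(Z, Z))))))))))
  →20  S(S(S(S(S(S(mul(SZ, add(SSSZ, mul(Z, Z)))))))))
  →21  S(S(S(S(S(S(add(add(SSSZ, mul(Z, Z)), mul(Z, add(SSSZ, mul(Z, Z))))))))))
  →22  S(S(S(S(S(S(add(S(add(SSZ, mul(Z, Z))), mul(Z, add(SSSZ, mul(Z, Z))))))))))
  →23  S(S(S(S(S(S(S(add(add(SSZ, mul(Z, Z)), mul(Z, add(SSSZ, mul(Z, Z)))))))))))
  →24  S(S(S(S(S(S(S(add(S(add(SZ, mul(Z, Z))), mul(Z, add(SSSZ, mul(Z, Z)))))))))))
  →25  S(S(S(S(S(S(S(S(add(add(SZ, mul(Z, Z)), mul(Z, add(SSSZ, mul(Z, Z))))))))))))
  →26  S(S(S(S(S(S(S(S(add(S(add(Z, mul(Z, Z))), mul(Z, add(SSSZ, mul(Z, Z))))))))))))
  →27  S(S(S(S(S(S(S(S(S(add(add(Z, mul(Z, Z)), mul(Z, add(SSSZ, mul(Z, Z)))))))))))))
  →28  S(S(S(S(S(S(S(S(S(add(mul(Z, Z), mul(Z, add(SSSZ, mul(Z, Z)))))))))))))
  →29  S(S(S(S(S(S(S(S(S(add(Z, mul(Z, add(SSSZ, mul(Z, Z)))))))))))))
  →30  S(S(S(S(S(S(S(S(S(mul(Z, add(SSSZ, mul(Z, Z))))))))))))
  →31  S^9(Z)

Answer: normal form = S^9(Z)  (in 31 steps)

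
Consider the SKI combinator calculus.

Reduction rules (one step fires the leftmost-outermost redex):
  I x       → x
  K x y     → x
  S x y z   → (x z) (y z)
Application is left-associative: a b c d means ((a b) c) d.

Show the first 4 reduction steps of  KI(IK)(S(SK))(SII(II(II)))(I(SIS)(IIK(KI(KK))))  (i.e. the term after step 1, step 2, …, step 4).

Answer: after 4 steps: K(SII(II(II))(I(SIS)(IIK(KI(KK)))))(I(SIS)(IIK(KI(KK)))(SII(II(II))(I(SIS)(IIK(KI(KK))))))

Reduction:
  start: KI(IK)(S(SK))(SII(II(II)))(I(SIS)(IIK(KI(KK))))
  step 1: I(S(SK))(SII(II(II)))(I(SIS)(IIK(KI(KK))))
  step 2: S(SK)(SII(II(II)))(I(SIS)(IIK(KI(KK))))
  step 3: SK(I(SIS)(IIK(KI(KK))))(SII(II(II))(I(SIS)(IIK(KI(KK)))))
  step 4: K(SII(II(II))(I(SIS)(IIK(KI(KK)))))(I(SIS)(IIK(KI(KK)))(SII(II(II))(I(SIS)(IIK(KI(KK))))))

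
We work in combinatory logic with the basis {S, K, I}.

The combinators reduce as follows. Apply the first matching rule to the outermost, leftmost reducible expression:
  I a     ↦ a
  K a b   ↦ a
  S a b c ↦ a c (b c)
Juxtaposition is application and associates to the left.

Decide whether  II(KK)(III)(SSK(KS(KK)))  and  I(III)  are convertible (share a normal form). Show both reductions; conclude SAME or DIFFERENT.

Term A:
  start: II(KK)(III)(SSK(KS(KK)))
  →1  I(KK)(III)(SSK(KS(KK)))
  →2  KK(III)(SSK(KS(KK)))
  →3  K(SSK(KS(KK)))
  →4  K(S(KS(KK))(K(KS(KK))))
  →5  K(SS(K(KS(KK))))
  →6  K(SS(KS))

Term B:
  start: I(III)
  →1  III
  →2  II
  →3  I

Answer: DIFFERENT — A ⇓ K(SS(KS)), B ⇓ I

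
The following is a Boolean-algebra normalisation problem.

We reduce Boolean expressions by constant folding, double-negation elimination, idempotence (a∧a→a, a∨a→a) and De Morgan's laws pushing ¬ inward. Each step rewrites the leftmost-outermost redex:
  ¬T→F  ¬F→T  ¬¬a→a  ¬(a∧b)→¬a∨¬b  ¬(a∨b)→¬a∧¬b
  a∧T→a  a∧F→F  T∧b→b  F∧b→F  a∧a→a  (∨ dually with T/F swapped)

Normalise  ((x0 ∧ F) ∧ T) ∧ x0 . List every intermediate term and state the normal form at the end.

Answer: normal form = F  (in 3 steps)

Working:
  start: ((x0 ∧ F) ∧ T) ∧ x0
  →1  (x0 ∧ F) ∧ x0
  →2  F ∧ x0
  →3  F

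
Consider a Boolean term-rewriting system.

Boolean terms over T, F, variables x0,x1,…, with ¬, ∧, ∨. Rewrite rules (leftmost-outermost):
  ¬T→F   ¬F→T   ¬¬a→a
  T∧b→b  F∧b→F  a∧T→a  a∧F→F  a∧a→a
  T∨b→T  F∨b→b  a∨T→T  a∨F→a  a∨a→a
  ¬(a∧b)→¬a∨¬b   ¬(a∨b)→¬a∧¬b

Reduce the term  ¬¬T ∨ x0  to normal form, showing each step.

  start: ¬¬T ∨ x0
  →1  T ∨ x0
  →2  T

Answer: normal form = T  (in 2 steps)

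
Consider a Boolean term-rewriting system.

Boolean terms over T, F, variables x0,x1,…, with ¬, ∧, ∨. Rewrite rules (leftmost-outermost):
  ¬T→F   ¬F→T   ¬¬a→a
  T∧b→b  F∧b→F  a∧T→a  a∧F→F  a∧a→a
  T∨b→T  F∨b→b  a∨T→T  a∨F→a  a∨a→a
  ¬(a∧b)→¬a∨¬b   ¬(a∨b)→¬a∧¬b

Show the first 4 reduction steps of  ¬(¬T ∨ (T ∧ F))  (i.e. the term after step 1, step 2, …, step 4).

  start: ¬(¬T ∨ (T ∧ F))
  →1  ¬¬T ∧ ¬(T ∧ F)
  →2  T ∧ ¬(T ∧ F)
  →3  ¬(T ∧ F)
  →4  ¬T ∨ ¬F

Answer: after 4 steps: ¬T ∨ ¬F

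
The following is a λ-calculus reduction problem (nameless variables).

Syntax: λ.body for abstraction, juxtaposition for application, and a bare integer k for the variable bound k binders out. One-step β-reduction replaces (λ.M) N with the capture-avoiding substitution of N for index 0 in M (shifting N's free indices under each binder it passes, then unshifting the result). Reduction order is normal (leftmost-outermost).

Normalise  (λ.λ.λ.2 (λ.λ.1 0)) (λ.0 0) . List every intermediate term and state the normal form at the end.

  start: (λ.λ.λ.2 (λ.λ.1 0)) (λ.0 0)
  step 1: λ.λ.(λ.0 0) (λ.λ.1 0)
  step 2: λ.λ.(λ.λ.1 0) (λ.λ.1 0)
  step 3: λ.λ.λ.(λ.λ.1 0) 0
  step 4: λ.λ.λ.λ.1 0

Answer: normal form = λ.λ.λ.λ.1 0  (in 4 steps)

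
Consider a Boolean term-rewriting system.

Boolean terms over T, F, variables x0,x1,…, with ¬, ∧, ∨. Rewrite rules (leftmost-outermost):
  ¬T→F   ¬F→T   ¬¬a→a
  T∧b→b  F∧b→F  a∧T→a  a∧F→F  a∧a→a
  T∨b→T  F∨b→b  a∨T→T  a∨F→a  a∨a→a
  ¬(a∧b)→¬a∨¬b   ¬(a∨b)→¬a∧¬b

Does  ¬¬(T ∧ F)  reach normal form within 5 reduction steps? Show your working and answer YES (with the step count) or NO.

  start: ¬¬(T ∧ F)
  [1] T ∧ F
  [2] F

Answer: YES — reaches normal form F in 2 ≤ 5 steps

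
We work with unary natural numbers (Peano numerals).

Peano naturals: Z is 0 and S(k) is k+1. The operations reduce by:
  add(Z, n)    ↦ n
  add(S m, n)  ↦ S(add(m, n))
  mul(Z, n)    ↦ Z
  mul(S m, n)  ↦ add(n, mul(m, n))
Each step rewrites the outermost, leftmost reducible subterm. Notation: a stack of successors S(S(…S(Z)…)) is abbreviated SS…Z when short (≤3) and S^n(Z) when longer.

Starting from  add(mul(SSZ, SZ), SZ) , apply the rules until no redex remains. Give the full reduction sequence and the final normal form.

  start: add(mul(SSZ, SZ), SZ)
  [1] add(add(SZ, mul(SZ, SZ)), SZ)
  [2] add(S(add(Z, mul(SZ, SZ))), SZ)
  [3] S(add(add(Z, mul(SZ, SZ)), SZ))
  [4] S(add(mul(SZ, SZ), SZ))
  [5] S(add(add(SZ, mul(Z, SZ)), SZ))
  [6] S(add(S(add(Z, mul(Z, SZ))), SZ))
  [7] S(S(add(add(Z, mul(Z, SZ)), SZ)))
  [8] S(S(add(mul(Z, SZ), SZ)))
  [9] S(S(add(Z, SZ)))
  [10] SSSZ

Answer: normal form = SSSZ  (in 10 steps)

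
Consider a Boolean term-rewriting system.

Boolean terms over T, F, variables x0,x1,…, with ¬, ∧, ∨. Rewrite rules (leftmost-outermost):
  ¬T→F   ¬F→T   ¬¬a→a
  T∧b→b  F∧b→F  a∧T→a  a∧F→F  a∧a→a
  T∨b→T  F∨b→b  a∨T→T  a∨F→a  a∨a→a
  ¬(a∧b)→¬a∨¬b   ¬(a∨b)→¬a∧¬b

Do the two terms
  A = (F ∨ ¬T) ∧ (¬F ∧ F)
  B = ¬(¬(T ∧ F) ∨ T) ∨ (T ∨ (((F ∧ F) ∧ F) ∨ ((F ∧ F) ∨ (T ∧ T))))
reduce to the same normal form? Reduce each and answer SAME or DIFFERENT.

Term A:
  start: (F ∨ ¬T) ∧ (¬F ∧ F)
  →1  ¬T ∧ (¬F ∧ F)
  →2  F ∧ (¬F ∧ F)
  →3  F

Term B:
  start: ¬(¬(T ∧ F) ∨ T) ∨ (T ∨ (((F ∧ F) ∧ F) ∨ ((F ∧ F) ∨ (T ∧ T))))
  →1  (¬¬(T ∧ F) ∧ ¬T) ∨ (T ∨ (((F ∧ F) ∧ F) ∨ ((F ∧ F) ∨ (T ∧ T))))
  →2  ((T ∧ F) ∧ ¬T) ∨ (T ∨ (((F ∧ F) ∧ F) ∨ ((F ∧ F) ∨ (T ∧ T))))
  →3  (F ∧ ¬T) ∨ (T ∨ (((F ∧ F) ∧ F) ∨ ((F ∧ F) ∨ (T ∧ T))))
  →4  F ∨ (T ∨ (((F ∧ F) ∧ F) ∨ ((F ∧ F) ∨ (T ∧ T))))
  →5  T ∨ (((F ∧ F) ∧ F) ∨ ((F ∧ F) ∨ (T ∧ T)))
  →6  T

Answer: DIFFERENT — A ⇓ F, B ⇓ T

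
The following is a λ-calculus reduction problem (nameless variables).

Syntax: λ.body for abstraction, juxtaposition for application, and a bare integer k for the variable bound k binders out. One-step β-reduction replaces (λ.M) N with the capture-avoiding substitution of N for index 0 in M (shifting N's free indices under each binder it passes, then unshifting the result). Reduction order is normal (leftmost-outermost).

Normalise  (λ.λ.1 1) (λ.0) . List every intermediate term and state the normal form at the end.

  start: (λ.λ.1 1) (λ.0)
  [1] λ.(λ.0) (λ.0)
  [2] λ.λ.0

Answer: normal form = λ.λ.0  (in 2 steps)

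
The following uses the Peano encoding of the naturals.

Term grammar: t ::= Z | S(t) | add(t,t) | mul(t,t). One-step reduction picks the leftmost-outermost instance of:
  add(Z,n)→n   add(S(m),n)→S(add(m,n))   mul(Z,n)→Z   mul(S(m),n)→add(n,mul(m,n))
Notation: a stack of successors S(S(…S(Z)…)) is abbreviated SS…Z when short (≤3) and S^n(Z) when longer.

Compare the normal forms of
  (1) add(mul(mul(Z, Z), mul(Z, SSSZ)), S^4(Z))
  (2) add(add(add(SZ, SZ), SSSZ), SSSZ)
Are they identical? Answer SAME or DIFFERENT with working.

Answer: DIFFERENT — A ⇓ S^4(Z), B ⇓ S^8(Z)

Working:
Term A:
  start: add(mul(mul(Z, Z), mul(Z, SSSZ)), S^4(Z))
  →1  add(mul(Z, mul(Z, SSSZ)), S^4(Z))
  →2  add(Z, S^4(Z))
  →3  S^4(Z)

Term B:
  start: add(add(add(SZ, SZ), SSSZ), SSSZ)
  →1  add(add(S(add(Z, SZ)), SSSZ), SSSZ)
  →2  add(S(add(add(Z, SZ), SSSZ)), SSSZ)
  →3  S(add(add(add(Z, SZ), SSSZ), SSSZ))
  →4  S(add(add(SZ, SSSZ), SSSZ))
  →5  S(add(S(add(Z, SSSZ)), SSSZ))
  →6  S(S(add(add(Z, SSSZ), SSSZ)))
  →7  S(S(add(SSSZ, SSSZ)))
  →8  S(S(S(add(SSZ, SSSZ))))
  →9  S(S(S(S(add(SZ, SSSZ)))))
  →10  S(S(S(S(S(add(Z, SSSZ))))))
  →11  S^8(Z)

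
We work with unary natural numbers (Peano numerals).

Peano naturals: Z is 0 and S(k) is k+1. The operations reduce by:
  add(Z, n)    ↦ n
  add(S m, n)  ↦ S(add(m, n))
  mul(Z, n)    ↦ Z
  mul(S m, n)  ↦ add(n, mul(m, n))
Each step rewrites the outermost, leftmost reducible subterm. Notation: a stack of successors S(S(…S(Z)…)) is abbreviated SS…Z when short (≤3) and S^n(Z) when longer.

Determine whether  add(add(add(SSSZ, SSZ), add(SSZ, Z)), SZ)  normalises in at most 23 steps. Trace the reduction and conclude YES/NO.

Answer: YES — reaches normal form S^8(Z) in 21 ≤ 23 steps

Reduction:
  start: add(add(add(SSSZ, SSZ), add(SSZ, Z)), SZ)
  step 1: add(add(S(add(SSZ, SSZ)), add(SSZ, Z)), SZ)
  step 2: add(S(add(add(SSZ, SSZ), add(SSZ, Z))), SZ)
  step 3: S(add(add(add(SSZ, SSZ), add(SSZ, Z)), SZ))
  step 4: S(add(add(S(add(SZ, SSZ)), add(SSZ, Z)), SZ))
  step 5: S(add(S(add(add(SZ, SSZ), add(SSZ, Z))), SZ))
  step 6: S(S(add(add(add(SZ, SSZ), add(SSZ, Z)), SZ)))
  step 7: S(S(add(add(S(add(Z, SSZ)), add(SSZ, Z)), SZ)))
  step 8: S(S(add(S(add(add(Z, SSZ), add(SSZ, Z))), SZ)))
  step 9: S(S(S(add(add(add(Z, SSZ), add(SSZ, Z)), SZ))))
  step 10: S(S(S(add(add(SSZ, add(SSZ, Z)), SZ))))
  step 11: S(S(S(add(S(add(SZ, add(SSZ, Z))), SZ))))
  step 12: S(S(S(S(add(add(SZ, add(SSZ, Z)), SZ)))))
  step 13: S(S(S(S(add(S(add(Z, add(SSZ, Z))), SZ)))))
  step 14: S(S(S(S(S(add(add(Z, add(SSZ, Z)), SZ))))))
  step 15: S(S(S(S(S(add(add(SSZ, Z), SZ))))))
  step 16: S(S(S(S(S(add(S(add(SZ, Z)), SZ))))))
  step 17: S(S(S(S(S(S(add(add(SZ, Z), SZ)))))))
  step 18: S(S(S(S(S(S(add(S(add(Z, Z)), SZ)))))))
  step 19: S(S(S(S(S(S(S(add(add(Z, Z), SZ))))))))
  step 20: S(S(S(S(S(S(S(add(Z, SZ))))))))
  step 21: S^8(Z)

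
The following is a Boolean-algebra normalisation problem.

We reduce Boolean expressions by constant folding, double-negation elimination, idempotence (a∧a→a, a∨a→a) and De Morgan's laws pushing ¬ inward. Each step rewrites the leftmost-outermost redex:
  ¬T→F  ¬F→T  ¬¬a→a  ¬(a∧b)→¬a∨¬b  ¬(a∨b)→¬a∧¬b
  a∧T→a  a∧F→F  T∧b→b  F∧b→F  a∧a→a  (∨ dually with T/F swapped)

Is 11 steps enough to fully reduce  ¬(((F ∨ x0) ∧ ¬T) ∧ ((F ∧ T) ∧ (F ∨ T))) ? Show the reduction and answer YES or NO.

  start: ¬(((F ∨ x0) ∧ ¬T) ∧ ((F ∧ T) ∧ (F ∨ T)))
  step 1: ¬((F ∨ x0) ∧ ¬T) ∨ ¬((F ∧ T) ∧ (F ∨ T))
  step 2: (¬(F ∨ x0) ∨ ¬¬T) ∨ ¬((F ∧ T) ∧ (F ∨ T))
  step 3: ((¬F ∧ ¬x0) ∨ ¬¬T) ∨ ¬((F ∧ T) ∧ (F ∨ T))
  step 4: ((T ∧ ¬x0) ∨ ¬¬T) ∨ ¬((F ∧ T) ∧ (F ∨ T))
  step 5: (¬x0 ∨ ¬¬T) ∨ ¬((F ∧ T) ∧ (F ∨ T))
  step 6: (¬x0 ∨ T) ∨ ¬((F ∧ T) ∧ (F ∨ T))
  step 7: T ∨ ¬((F ∧ T) ∧ (F ∨ T))
  step 8: T

Answer: YES — reaches normal form T in 8 ≤ 11 steps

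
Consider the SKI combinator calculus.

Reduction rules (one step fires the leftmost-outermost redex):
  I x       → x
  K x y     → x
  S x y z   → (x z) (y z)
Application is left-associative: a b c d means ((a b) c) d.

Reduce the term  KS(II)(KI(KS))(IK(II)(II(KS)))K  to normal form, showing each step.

  start: KS(II)(KI(KS))(IK(II)(II(KS)))K
  step 1: S(KI(KS))(IK(II)(II(KS)))K
  step 2: KI(KS)K(IK(II)(II(KS))K)
  step 3: IK(IK(II)(II(KS))K)
  step 4: K(IK(II)(II(KS))K)
  step 5: K(K(II)(II(KS))K)
  step 6: K(IIK)
  step 7: K(IK)
  step 8: KK

Answer: normal form = KK  (in 8 steps)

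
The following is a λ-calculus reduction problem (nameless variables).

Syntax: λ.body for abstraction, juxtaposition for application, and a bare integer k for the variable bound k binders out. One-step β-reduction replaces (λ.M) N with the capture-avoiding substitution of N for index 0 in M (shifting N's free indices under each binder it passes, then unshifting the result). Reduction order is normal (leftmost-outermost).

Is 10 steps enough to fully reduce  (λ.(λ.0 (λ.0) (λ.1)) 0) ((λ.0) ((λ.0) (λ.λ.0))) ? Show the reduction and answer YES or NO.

  start: (λ.(λ.0 (λ.0) (λ.1)) 0) ((λ.0) ((λ.0) (λ.λ.0)))
  →1  (λ.0 (λ.0) (λ.1)) ((λ.0) ((λ.0) (λ.λ.0)))
  →2  (λ.0) ((λ.0) (λ.λ.0)) (λ.0) (λ.(λ.0) ((λ.0) (λ.λ.0)))
  →3  (λ.0) (λ.λ.0) (λ.0) (λ.(λ.0) ((λ.0) (λ.λ.0)))
  →4  (λ.λ.0) (λ.0) (λ.(λ.0) ((λ.0) (λ.λ.0)))
  →5  (λ.0) (λ.(λ.0) ((λ.0) (λ.λ.0)))
  →6  λ.(λ.0) ((λ.0) (λ.λ.0))
  →7  λ.(λ.0) (λ.λ.0)
  →8  λ.λ.λ.0

Answer: YES — reaches normal form λ.λ.λ.0 in 8 ≤ 10 steps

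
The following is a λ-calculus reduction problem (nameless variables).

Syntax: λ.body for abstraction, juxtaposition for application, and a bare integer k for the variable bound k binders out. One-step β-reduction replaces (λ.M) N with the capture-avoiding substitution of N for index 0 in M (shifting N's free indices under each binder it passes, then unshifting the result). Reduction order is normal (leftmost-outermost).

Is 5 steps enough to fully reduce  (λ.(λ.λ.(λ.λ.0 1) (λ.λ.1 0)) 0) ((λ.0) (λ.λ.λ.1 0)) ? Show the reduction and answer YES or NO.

  start: (λ.(λ.λ.(λ.λ.0 1) (λ.λ.1 0)) 0) ((λ.0) (λ.λ.λ.1 0))
  step 1: (λ.λ.(λ.λ.0 1) (λ.λ.1 0)) ((λ.0) (λ.λ.λ.1 0))
  step 2: λ.(λ.λ.0 1) (λ.λ.1 0)
  step 3: λ.λ.0 (λ.λ.1 0)

Answer: YES — reaches normal form λ.λ.0 (λ.λ.1 0) in 3 ≤ 5 steps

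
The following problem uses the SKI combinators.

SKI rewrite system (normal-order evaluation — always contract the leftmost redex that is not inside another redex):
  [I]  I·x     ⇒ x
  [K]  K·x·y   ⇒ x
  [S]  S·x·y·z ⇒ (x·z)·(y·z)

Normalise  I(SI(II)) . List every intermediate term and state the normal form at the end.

Answer: normal form = SII  (in 2 steps)

Reduction:
  start: I(SI(II))
  →1  SI(II)
  →2  SII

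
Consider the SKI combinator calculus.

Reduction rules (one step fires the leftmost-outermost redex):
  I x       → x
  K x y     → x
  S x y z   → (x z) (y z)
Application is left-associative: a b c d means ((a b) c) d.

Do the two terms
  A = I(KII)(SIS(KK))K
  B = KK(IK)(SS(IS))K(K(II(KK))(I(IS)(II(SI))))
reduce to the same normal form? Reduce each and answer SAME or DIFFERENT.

Answer: DIFFERENT — A ⇓ KK, B ⇓ S(KK)(S(KK))

Working:
Term A:
  start: I(KII)(SIS(KK))K
  [1] KII(SIS(KK))K
  [2] I(SIS(KK))K
  [3] SIS(KK)K
  [4] I(KK)(S(KK))K
  [5] KK(S(KK))K
  [6] KK

Term B:
  start: KK(IK)(SS(IS))K(K(II(KK))(I(IS)(II(SI))))
  [1] K(SS(IS))K(K(II(KK))(I(IS)(II(SI))))
  [2] SS(IS)(K(II(KK))(I(IS)(II(SI))))
  [3] S(K(II(KK))(I(IS)(II(SI))))(IS(K(II(KK))(I(IS)(II(SI)))))
  [4] S(II(KK))(IS(K(II(KK))(I(IS)(II(SI)))))
  [5] S(I(KK))(IS(K(II(KK))(I(IS)(II(SI)))))
  [6] S(KK)(IS(K(II(KK))(I(IS)(II(SI)))))
  [7] S(KK)(S(K(II(KK))(I(IS)(II(SI)))))
  [8] S(KK)(S(II(KK)))
  [9] S(KK)(S(I(KK)))
  [10] S(KK)(S(KK))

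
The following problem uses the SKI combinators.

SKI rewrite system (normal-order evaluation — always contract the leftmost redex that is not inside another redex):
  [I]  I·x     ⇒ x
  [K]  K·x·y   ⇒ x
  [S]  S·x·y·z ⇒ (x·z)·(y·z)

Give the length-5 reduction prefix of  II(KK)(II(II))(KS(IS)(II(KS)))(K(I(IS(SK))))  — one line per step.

Answer: after 5 steps: S(II(KS))

Working:
  start: II(KK)(II(II))(KS(IS)(II(KS)))(K(I(IS(SK))))
  step 1: I(KK)(II(II))(KS(IS)(II(KS)))(K(I(IS(SK))))
  step 2: KK(II(II))(KS(IS)(II(KS)))(K(I(IS(SK))))
  step 3: K(KS(IS)(II(KS)))(K(I(IS(SK))))
  step 4: KS(IS)(II(KS))
  step 5: S(II(KS))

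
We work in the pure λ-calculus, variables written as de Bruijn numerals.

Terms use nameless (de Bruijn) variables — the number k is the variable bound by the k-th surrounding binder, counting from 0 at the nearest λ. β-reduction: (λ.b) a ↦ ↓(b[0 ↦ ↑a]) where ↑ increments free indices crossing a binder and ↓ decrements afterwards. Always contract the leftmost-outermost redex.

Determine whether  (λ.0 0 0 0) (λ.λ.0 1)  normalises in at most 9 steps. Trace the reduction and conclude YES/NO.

Answer: YES — reaches normal form λ.0 (λ.λ.0 1) in 6 ≤ 9 steps

Working:
  start: (λ.0 0 0 0) (λ.λ.0 1)
  [1] (λ.λ.0 1) (λ.λ.0 1) (λ.λ.0 1) (λ.λ.0 1)
  [2] (λ.0 (λ.λ.0 1)) (λ.λ.0 1) (λ.λ.0 1)
  [3] (λ.λ.0 1) (λ.λ.0 1) (λ.λ.0 1)
  [4] (λ.0 (λ.λ.0 1)) (λ.λ.0 1)
  [5] (λ.λ.0 1) (λ.λ.0 1)
  [6] λ.0 (λ.λ.0 1)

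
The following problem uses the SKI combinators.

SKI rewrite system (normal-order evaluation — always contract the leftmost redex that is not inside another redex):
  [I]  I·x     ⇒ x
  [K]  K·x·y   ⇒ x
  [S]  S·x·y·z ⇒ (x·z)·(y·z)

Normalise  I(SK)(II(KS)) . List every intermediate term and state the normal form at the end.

  start: I(SK)(II(KS))
  →1  SK(II(KS))
  →2  SK(I(KS))
  →3  SK(KS)

Answer: normal form = SK(KS)  (in 3 steps)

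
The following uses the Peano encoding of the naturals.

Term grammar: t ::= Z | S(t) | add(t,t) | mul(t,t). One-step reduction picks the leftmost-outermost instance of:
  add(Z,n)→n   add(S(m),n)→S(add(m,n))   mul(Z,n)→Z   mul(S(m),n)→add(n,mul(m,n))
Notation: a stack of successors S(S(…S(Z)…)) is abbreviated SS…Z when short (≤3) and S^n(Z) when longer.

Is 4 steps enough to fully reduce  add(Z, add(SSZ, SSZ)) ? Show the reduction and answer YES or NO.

  start: add(Z, add(SSZ, SSZ))
  →1  add(SSZ, SSZ)
  →2  S(add(SZ, SSZ))
  →3  S(S(add(Z, SSZ)))
  →4  S^4(Z)

Answer: YES — reaches normal form S^4(Z) in 4 ≤ 4 steps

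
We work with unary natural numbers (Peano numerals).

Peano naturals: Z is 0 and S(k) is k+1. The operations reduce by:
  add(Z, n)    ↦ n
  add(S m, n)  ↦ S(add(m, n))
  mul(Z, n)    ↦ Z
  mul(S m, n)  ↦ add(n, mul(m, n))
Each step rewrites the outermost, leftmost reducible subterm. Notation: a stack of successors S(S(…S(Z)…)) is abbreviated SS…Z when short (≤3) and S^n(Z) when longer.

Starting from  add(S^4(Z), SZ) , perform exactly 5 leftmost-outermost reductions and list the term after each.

  start: add(S^4(Z), SZ)
  step 1: S(add(SSSZ, SZ))
  step 2: S(S(add(SSZ, SZ)))
  step 3: S(S(S(add(SZ, SZ))))
  step 4: S(S(S(S(add(Z, SZ)))))
  step 5: S^5(Z)

Answer: after 5 steps: S^5(Z)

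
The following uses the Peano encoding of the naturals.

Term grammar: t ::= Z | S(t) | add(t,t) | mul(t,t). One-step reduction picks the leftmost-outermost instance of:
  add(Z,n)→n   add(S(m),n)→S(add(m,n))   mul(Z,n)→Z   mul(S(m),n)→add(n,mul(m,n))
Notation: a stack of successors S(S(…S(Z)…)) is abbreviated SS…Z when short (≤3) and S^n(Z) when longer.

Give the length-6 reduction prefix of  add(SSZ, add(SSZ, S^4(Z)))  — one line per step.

Answer: after 6 steps: S^8(Z)

Reduction:
  start: add(SSZ, add(SSZ, S^4(Z)))
  [1] S(add(SZ, add(SSZ, S^4(Z))))
  [2] S(S(add(Z, add(SSZ, S^4(Z)))))
  [3] S(S(add(SSZ, S^4(Z))))
  [4] S(S(S(add(SZ, S^4(Z)))))
  [5] S(S(S(S(add(Z, S^4(Z))))))
  [6] S^8(Z)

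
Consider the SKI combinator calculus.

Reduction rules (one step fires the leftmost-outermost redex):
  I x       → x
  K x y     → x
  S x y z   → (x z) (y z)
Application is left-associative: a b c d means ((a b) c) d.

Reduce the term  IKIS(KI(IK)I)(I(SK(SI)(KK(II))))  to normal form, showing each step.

Answer: normal form = K  (in 10 steps)

Derivation:
  start: IKIS(KI(IK)I)(I(SK(SI)(KK(II))))
  →1  KIS(KI(IK)I)(I(SK(SI)(KK(II))))
  →2  I(KI(IK)I)(I(SK(SI)(KK(II))))
  →3  KI(IK)I(I(SK(SI)(KK(II))))
  →4  II(I(SK(SI)(KK(II))))
  →5  I(I(SK(SI)(KK(II))))
  →6  I(SK(SI)(KK(II)))
  →7  SK(SI)(KK(II))
  →8  K(KK(II))(SI(KK(II)))
  →9  KK(II)
  →10  K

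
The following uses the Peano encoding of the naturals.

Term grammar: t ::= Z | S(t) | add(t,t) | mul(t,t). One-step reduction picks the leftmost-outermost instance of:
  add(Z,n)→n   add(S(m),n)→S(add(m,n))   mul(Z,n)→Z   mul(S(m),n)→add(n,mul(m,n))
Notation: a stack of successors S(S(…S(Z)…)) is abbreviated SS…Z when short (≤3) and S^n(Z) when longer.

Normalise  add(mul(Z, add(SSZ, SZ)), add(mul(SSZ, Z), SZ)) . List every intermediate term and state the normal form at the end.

Answer: normal form = SZ  (in 8 steps)

Derivation:
  start: add(mul(Z, add(SSZ, SZ)), add(mul(SSZ, Z), SZ))
  →1  add(Z, add(mul(SSZ, Z), SZ))
  →2  add(mul(SSZ, Z), SZ)
  →3  add(add(Z, mul(SZ, Z)), SZ)
  →4  add(mul(SZ, Z), SZ)
  →5  add(add(Z, mul(Z, Z)), SZ)
  →6  add(mul(Z, Z), SZ)
  →7  add(Z, SZ)
  →8  SZ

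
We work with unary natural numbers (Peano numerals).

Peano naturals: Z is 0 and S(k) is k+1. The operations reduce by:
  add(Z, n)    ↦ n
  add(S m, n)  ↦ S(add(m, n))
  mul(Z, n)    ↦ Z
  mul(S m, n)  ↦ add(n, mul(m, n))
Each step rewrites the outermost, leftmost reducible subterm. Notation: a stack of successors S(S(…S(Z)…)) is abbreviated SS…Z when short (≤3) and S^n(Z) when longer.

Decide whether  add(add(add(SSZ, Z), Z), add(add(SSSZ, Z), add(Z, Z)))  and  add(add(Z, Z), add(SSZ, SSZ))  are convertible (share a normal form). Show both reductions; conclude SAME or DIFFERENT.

Term A:
  start: add(add(add(SSZ, Z), Z), add(add(SSSZ, Z), add(Z, Z)))
  step 1: add(add(S(add(SZ, Z)), Z), add(add(SSSZ, Z), add(Z, Z)))
  step 2: add(S(add(add(SZ, Z), Z)), add(add(SSSZ, Z), add(Z, Z)))
  step 3: S(add(add(add(SZ, Z), Z), add(add(SSSZ, Z), add(Z, Z))))
  step 4: S(add(add(S(add(Z, Z)), Z), add(add(SSSZ, Z), add(Z, Z))))
  step 5: S(add(S(add(add(Z, Z), Z)), add(add(SSSZ, Z), add(Z, Z))))
  step 6: S(S(add(add(add(Z, Z), Z), add(add(SSSZ, Z), add(Z, Z)))))
  step 7: S(S(add(add(Z, Z), add(add(SSSZ, Z), add(Z, Z)))))
  step 8: S(S(add(Z, add(add(SSSZ, Z), add(Z, Z)))))
  step 9: S(S(add(add(SSSZ, Z), add(Z, Z))))
  step 10: S(S(add(S(add(SSZ, Z)), add(Z, Z))))
  step 11: S(S(S(add(add(SSZ, Z), add(Z, Z)))))
  step 12: S(S(S(add(S(add(SZ, Z)), add(Z, Z)))))
  step 13: S(S(S(S(add(add(SZ, Z), add(Z, Z))))))
  step 14: S(S(S(S(add(S(add(Z, Z)), add(Z, Z))))))
  step 15: S(S(S(S(S(add(add(Z, Z), add(Z, Z)))))))
  step 16: S(S(S(S(S(add(Z, add(Z, Z)))))))
  step 17: S(S(S(S(S(add(Z, Z))))))
  step 18: S^5(Z)

Term B:
  start: add(add(Z, Z), add(SSZ, SSZ))
  step 1: add(Z, add(SSZ, SSZ))
  step 2: add(SSZ, SSZ)
  step 3: S(add(SZ, SSZ))
  step 4: S(S(add(Z, SSZ)))
  step 5: S^4(Z)

Answer: DIFFERENT — A ⇓ S^5(Z), B ⇓ S^4(Z)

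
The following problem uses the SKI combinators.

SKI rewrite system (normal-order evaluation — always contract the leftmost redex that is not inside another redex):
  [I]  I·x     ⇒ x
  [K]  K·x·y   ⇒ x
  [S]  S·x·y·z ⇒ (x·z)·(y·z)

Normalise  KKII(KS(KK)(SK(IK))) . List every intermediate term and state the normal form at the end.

Answer: normal form = I  (in 2 steps)

Working:
  start: KKII(KS(KK)(SK(IK)))
  step 1: KI(KS(KK)(SK(IK)))
  step 2: I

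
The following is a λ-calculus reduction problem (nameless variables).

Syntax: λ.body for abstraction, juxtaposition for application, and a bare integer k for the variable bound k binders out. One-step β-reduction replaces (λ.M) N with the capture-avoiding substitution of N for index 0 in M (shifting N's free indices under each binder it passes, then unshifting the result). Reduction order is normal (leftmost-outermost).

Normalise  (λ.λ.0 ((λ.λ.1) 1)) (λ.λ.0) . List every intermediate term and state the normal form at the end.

Answer: normal form = λ.0 (λ.λ.λ.0)  (in 2 steps)

Working:
  start: (λ.λ.0 ((λ.λ.1) 1)) (λ.λ.0)
  →1  λ.0 ((λ.λ.1) (λ.λ.0))
  →2  λ.0 (λ.λ.λ.0)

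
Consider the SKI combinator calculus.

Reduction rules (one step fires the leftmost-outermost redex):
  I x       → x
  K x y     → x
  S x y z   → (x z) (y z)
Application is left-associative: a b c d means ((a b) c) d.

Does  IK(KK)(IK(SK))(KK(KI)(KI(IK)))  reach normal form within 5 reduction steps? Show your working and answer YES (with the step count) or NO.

  start: IK(KK)(IK(SK))(KK(KI)(KI(IK)))
  [1] K(KK)(IK(SK))(KK(KI)(KI(IK)))
  [2] KK(KK(KI)(KI(IK)))
  [3] K

Answer: YES — reaches normal form K in 3 ≤ 5 steps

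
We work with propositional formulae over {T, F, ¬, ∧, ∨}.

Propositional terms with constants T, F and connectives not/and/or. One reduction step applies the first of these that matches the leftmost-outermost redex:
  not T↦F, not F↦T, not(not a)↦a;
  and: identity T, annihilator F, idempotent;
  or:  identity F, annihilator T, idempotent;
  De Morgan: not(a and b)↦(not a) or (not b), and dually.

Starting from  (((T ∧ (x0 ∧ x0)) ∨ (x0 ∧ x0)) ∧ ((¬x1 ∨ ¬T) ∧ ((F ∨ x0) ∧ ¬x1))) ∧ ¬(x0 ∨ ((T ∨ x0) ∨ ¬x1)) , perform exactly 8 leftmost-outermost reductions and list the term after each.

  start: (((T ∧ (x0 ∧ x0)) ∨ (x0 ∧ x0)) ∧ ((¬x1 ∨ ¬T) ∧ ((F ∨ x0) ∧ ¬x1))) ∧ ¬(x0 ∨ ((T ∨ x0) ∨ ¬x1))
  step 1: (((x0 ∧ x0) ∨ (x0 ∧ x0)) ∧ ((¬x1 ∨ ¬T) ∧ ((F ∨ x0) ∧ ¬x1))) ∧ ¬(x0 ∨ ((T ∨ x0) ∨ ¬x1))
  step 2: ((x0 ∧ x0) ∧ ((¬x1 ∨ ¬T) ∧ ((F ∨ x0) ∧ ¬x1))) ∧ ¬(x0 ∨ ((T ∨ x0) ∨ ¬x1))
  step 3: (x0 ∧ ((¬x1 ∨ ¬T) ∧ ((F ∨ x0) ∧ ¬x1))) ∧ ¬(x0 ∨ ((T ∨ x0) ∨ ¬x1))
  step 4: (x0 ∧ ((¬x1 ∨ F) ∧ ((F ∨ x0) ∧ ¬x1))) ∧ ¬(x0 ∨ ((T ∨ x0) ∨ ¬x1))
  step 5: (x0 ∧ (¬x1 ∧ ((F ∨ x0) ∧ ¬x1))) ∧ ¬(x0 ∨ ((T ∨ x0) ∨ ¬x1))
  step 6: (x0 ∧ (¬x1 ∧ (x0 ∧ ¬x1))) ∧ ¬(x0 ∨ ((T ∨ x0) ∨ ¬x1))
  step 7: (x0 ∧ (¬x1 ∧ (x0 ∧ ¬x1))) ∧ (¬x0 ∧ ¬((T ∨ x0) ∨ ¬x1))
  step 8: (x0 ∧ (¬x1 ∧ (x0 ∧ ¬x1))) ∧ (¬x0 ∧ (¬(T ∨ x0) ∧ ¬¬x1))

Answer: after 8 steps: (x0 ∧ (¬x1 ∧ (x0 ∧ ¬x1))) ∧ (¬x0 ∧ (¬(T ∨ x0) ∧ ¬¬x1))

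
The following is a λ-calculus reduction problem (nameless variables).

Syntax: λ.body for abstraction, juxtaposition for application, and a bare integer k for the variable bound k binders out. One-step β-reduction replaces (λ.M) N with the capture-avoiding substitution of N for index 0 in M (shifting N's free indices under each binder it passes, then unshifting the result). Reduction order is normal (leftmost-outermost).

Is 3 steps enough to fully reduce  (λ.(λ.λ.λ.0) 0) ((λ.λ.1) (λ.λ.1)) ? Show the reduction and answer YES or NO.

  start: (λ.(λ.λ.λ.0) 0) ((λ.λ.1) (λ.λ.1))
  step 1: (λ.λ.λ.0) ((λ.λ.1) (λ.λ.1))
  step 2: λ.λ.0

Answer: YES — reaches normal form λ.λ.0 in 2 ≤ 3 steps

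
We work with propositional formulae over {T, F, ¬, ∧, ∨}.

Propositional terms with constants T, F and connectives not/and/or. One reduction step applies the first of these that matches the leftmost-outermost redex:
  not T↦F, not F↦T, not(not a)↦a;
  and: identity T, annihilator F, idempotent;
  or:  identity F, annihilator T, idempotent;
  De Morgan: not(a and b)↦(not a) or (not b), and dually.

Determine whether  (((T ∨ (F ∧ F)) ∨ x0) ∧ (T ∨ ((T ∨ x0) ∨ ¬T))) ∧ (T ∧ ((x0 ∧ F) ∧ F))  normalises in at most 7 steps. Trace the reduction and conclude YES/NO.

Answer: YES — reaches normal form F in 7 ≤ 7 steps

Working:
  start: (((T ∨ (F ∧ F)) ∨ x0) ∧ (T ∨ ((T ∨ x0) ∨ ¬T))) ∧ (T ∧ ((x0 ∧ F) ∧ F))
  →1  ((T ∨ x0) ∧ (T ∨ ((T ∨ x0) ∨ ¬T))) ∧ (T ∧ ((x0 ∧ F) ∧ F))
  →2  (T ∧ (T ∨ ((T ∨ x0) ∨ ¬T))) ∧ (T ∧ ((x0 ∧ F) ∧ F))
  →3  (T ∨ ((T ∨ x0) ∨ ¬T)) ∧ (T ∧ ((x0 ∧ F) ∧ F))
  →4  T ∧ (T ∧ ((x0 ∧ F) ∧ F))
  →5  T ∧ ((x0 ∧ F) ∧ F)
  →6  (x0 ∧ F) ∧ F
  →7  F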